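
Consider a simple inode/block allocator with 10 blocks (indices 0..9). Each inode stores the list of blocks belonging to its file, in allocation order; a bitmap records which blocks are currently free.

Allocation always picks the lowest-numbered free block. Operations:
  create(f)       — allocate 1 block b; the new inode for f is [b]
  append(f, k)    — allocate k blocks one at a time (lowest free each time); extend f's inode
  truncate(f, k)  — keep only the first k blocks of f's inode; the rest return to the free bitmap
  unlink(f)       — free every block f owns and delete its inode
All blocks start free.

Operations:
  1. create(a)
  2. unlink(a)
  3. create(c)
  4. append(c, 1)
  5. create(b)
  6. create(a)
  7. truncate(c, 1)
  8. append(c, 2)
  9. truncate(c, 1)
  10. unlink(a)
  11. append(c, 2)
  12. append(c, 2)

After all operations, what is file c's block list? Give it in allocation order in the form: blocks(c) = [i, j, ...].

[1] create(a) — a=0 (map F.........)
[2] unlink(a) —  (map ..........)
[3] create(c) — c=0 (map F.........)
[4] append(c, 1) — c=0,1 (map FF........)
[5] create(b) — b=2 c=0,1 (map FFF.......)
[6] create(a) — a=3 b=2 c=0,1 (map FFFF......)
[7] truncate(c, 1) — a=3 b=2 c=0 (map F.FF......)
[8] append(c, 2) — a=3 b=2 c=0,1,4 (map FFFFF.....)
[9] truncate(c, 1) — a=3 b=2 c=0 (map F.FF......)
[10] unlink(a) — b=2 c=0 (map F.F.......)
[11] append(c, 2) — b=2 c=0,1,3 (map FFFF......)
[12] append(c, 2) — b=2 c=0,1,3,4,5 (map FFFFFF....)

blocks(c) = [0, 1, 3, 4, 5]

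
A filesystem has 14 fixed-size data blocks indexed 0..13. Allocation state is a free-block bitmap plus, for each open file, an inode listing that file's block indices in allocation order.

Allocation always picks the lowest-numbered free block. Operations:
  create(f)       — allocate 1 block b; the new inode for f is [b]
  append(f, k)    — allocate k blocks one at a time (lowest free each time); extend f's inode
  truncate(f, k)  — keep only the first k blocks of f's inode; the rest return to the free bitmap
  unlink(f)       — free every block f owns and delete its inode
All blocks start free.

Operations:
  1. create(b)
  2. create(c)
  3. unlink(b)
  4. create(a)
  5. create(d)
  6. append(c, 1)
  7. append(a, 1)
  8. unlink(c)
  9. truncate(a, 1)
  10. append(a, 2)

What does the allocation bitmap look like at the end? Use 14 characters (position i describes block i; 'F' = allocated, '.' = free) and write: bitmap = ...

bitmap = FFFF..........

[1] create(b) — b=0 (map F.............)
[2] create(c) — b=0 c=1 (map FF............)
[3] unlink(b) — c=1 (map .F............)
[4] create(a) — a=0 c=1 (map FF............)
[5] create(d) — a=0 c=1 d=2 (map FFF...........)
[6] append(c, 1) — a=0 c=1,3 d=2 (map FFFF..........)
[7] append(a, 1) — a=0,4 c=1,3 d=2 (map FFFFF.........)
[8] unlink(c) — a=0,4 d=2 (map F.F.F.........)
[9] truncate(a, 1) — a=0 d=2 (map F.F...........)
[10] append(a, 2) — a=0,1,3 d=2 (map FFFF..........)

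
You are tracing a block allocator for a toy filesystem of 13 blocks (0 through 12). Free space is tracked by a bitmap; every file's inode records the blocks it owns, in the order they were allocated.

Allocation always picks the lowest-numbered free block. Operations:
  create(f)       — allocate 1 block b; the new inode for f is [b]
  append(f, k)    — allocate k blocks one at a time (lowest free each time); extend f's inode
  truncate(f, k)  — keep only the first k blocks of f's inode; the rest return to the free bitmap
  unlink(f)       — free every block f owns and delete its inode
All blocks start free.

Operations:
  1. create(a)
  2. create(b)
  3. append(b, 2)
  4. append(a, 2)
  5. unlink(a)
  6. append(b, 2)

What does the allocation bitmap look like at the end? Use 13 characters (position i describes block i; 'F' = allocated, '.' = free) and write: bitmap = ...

bitmap = FFFFF........

  1. create(a)  ⇒  F............  {a→[0]}
  2. create(b)  ⇒  FF...........  {a→[0]; b→[1]}
  3. append(b, 2)  ⇒  FFFF.........  {a→[0]; b→[1, 2, 3]}
  4. append(a, 2)  ⇒  FFFFFF.......  {a→[0, 4, 5]; b→[1, 2, 3]}
  5. unlink(a)  ⇒  .FFF.........  {b→[1, 2, 3]}
  6. append(b, 2)  ⇒  FFFFF........  {b→[1, 2, 3, 0, 4]}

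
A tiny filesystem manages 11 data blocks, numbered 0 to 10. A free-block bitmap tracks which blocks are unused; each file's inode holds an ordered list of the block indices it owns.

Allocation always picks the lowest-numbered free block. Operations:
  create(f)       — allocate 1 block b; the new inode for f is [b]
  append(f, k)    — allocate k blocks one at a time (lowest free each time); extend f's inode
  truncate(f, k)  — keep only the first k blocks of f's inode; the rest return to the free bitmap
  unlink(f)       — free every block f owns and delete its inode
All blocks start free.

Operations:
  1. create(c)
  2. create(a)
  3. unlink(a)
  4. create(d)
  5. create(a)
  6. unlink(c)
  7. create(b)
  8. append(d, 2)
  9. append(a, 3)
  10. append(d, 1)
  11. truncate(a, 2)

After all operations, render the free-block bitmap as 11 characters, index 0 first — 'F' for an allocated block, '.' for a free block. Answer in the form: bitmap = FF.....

bitmap = FFFFFF..F..

[1] create(c) — c=0 (map F..........)
[2] create(a) — a=1 c=0 (map FF.........)
[3] unlink(a) — c=0 (map F..........)
[4] create(d) — c=0 d=1 (map FF.........)
[5] create(a) — a=2 c=0 d=1 (map FFF........)
[6] unlink(c) — a=2 d=1 (map .FF........)
[7] create(b) — a=2 b=0 d=1 (map FFF........)
[8] append(d, 2) — a=2 b=0 d=1,3,4 (map FFFFF......)
[9] append(a, 3) — a=2,5,6,7 b=0 d=1,3,4 (map FFFFFFFF...)
[10] append(d, 1) — a=2,5,6,7 b=0 d=1,3,4,8 (map FFFFFFFFF..)
[11] truncate(a, 2) — a=2,5 b=0 d=1,3,4,8 (map FFFFFF..F..)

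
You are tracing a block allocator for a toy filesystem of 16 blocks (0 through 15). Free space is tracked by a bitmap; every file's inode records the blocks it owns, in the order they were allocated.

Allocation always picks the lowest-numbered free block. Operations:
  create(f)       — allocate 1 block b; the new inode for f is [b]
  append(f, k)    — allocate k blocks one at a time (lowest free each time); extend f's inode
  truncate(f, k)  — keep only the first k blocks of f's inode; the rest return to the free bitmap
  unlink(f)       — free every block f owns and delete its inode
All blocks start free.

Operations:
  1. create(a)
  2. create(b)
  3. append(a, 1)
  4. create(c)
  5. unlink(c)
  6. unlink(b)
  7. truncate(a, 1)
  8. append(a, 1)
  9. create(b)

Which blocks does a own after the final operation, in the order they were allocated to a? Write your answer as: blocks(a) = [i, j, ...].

[1] create(a) — a=0 (map F...............)
[2] create(b) — a=0 b=1 (map FF..............)
[3] append(a, 1) — a=0,2 b=1 (map FFF.............)
[4] create(c) — a=0,2 b=1 c=3 (map FFFF............)
[5] unlink(c) — a=0,2 b=1 (map FFF.............)
[6] unlink(b) — a=0,2 (map F.F.............)
[7] truncate(a, 1) — a=0 (map F...............)
[8] append(a, 1) — a=0,1 (map FF..............)
[9] create(b) — a=0,1 b=2 (map FFF.............)

blocks(a) = [0, 1]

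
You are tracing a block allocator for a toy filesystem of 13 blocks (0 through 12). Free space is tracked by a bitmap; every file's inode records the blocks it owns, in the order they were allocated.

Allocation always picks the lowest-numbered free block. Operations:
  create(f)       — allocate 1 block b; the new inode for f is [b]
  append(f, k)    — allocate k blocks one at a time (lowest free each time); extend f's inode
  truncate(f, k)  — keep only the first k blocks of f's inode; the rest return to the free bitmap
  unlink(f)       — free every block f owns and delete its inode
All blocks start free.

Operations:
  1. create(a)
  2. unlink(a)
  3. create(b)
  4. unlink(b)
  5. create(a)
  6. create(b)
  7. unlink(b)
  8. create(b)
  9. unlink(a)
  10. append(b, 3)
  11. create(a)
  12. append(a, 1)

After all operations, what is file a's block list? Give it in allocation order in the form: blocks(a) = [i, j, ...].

after create(a) → a:[0]  free=[F............]
after unlink(a) →   free=[.............]
after create(b) → b:[0]  free=[F............]
after unlink(b) →   free=[.............]
after create(a) → a:[0]  free=[F............]
after create(b) → a:[0], b:[1]  free=[FF...........]
after unlink(b) → a:[0]  free=[F............]
after create(b) → a:[0], b:[1]  free=[FF...........]
after unlink(a) → b:[1]  free=[.F...........]
after append(b, 3) → b:[1, 0, 2, 3]  free=[FFFF.........]
after create(a) → a:[4], b:[1, 0, 2, 3]  free=[FFFFF........]
after append(a, 1) → a:[4, 5], b:[1, 0, 2, 3]  free=[FFFFFF.......]

blocks(a) = [4, 5]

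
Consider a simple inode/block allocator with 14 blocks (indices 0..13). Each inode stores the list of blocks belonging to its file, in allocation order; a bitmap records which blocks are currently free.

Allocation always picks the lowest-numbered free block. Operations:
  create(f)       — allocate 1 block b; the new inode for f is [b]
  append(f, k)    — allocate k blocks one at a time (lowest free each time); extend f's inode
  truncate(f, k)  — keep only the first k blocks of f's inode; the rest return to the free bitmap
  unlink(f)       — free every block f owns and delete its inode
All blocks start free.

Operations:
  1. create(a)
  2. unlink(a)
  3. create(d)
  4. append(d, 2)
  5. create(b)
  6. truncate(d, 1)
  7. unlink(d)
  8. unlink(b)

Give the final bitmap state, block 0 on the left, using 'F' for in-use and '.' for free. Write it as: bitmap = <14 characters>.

create(a): bitmap=F............. | a=[0]
unlink(a): bitmap=.............. | 
create(d): bitmap=F............. | d=[0]
append(d, 2): bitmap=FFF........... | d=[0, 1, 2]
create(b): bitmap=FFFF.......... | b=[3] d=[0, 1, 2]
truncate(d, 1): bitmap=F..F.......... | b=[3] d=[0]
unlink(d): bitmap=...F.......... | b=[3]
unlink(b): bitmap=.............. | 

bitmap = ..............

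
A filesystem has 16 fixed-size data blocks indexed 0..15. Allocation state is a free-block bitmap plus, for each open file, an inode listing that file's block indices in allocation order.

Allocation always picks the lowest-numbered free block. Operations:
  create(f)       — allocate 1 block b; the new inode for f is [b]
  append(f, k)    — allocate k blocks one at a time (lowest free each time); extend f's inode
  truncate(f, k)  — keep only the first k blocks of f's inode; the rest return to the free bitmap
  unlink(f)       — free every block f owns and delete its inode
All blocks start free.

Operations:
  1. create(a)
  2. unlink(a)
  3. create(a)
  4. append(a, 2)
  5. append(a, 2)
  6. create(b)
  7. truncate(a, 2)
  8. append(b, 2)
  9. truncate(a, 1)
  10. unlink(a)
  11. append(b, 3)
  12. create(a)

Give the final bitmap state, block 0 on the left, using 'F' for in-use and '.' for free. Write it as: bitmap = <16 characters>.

bitmap = FFFFFFF.........

create(a): bitmap=F............... | a=[0]
unlink(a): bitmap=................ | 
create(a): bitmap=F............... | a=[0]
append(a, 2): bitmap=FFF............. | a=[0, 1, 2]
append(a, 2): bitmap=FFFFF........... | a=[0, 1, 2, 3, 4]
create(b): bitmap=FFFFFF.......... | a=[0, 1, 2, 3, 4] b=[5]
truncate(a, 2): bitmap=FF...F.......... | a=[0, 1] b=[5]
append(b, 2): bitmap=FFFF.F.......... | a=[0, 1] b=[5, 2, 3]
truncate(a, 1): bitmap=F.FF.F.......... | a=[0] b=[5, 2, 3]
unlink(a): bitmap=..FF.F.......... | b=[5, 2, 3]
append(b, 3): bitmap=FFFFFF.......... | b=[5, 2, 3, 0, 1, 4]
create(a): bitmap=FFFFFFF......... | a=[6] b=[5, 2, 3, 0, 1, 4]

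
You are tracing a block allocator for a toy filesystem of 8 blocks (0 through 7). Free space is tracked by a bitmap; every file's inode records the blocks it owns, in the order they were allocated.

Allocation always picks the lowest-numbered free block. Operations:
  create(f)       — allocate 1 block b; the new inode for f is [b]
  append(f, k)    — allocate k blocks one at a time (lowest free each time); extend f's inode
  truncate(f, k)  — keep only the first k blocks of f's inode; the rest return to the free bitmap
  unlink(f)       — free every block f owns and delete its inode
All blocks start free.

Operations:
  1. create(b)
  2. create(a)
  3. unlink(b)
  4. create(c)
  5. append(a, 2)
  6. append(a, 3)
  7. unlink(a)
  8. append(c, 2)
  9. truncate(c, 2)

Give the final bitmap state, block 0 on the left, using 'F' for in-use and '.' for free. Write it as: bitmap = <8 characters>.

bitmap = FF......

  1. create(b)  ⇒  F.......  {b→[0]}
  2. create(a)  ⇒  FF......  {a→[1]; b→[0]}
  3. unlink(b)  ⇒  .F......  {a→[1]}
  4. create(c)  ⇒  FF......  {a→[1]; c→[0]}
  5. append(a, 2)  ⇒  FFFF....  {a→[1, 2, 3]; c→[0]}
  6. append(a, 3)  ⇒  FFFFFFF.  {a→[1, 2, 3, 4, 5, 6]; c→[0]}
  7. unlink(a)  ⇒  F.......  {c→[0]}
  8. append(c, 2)  ⇒  FFF.....  {c→[0, 1, 2]}
  9. truncate(c, 2)  ⇒  FF......  {c→[0, 1]}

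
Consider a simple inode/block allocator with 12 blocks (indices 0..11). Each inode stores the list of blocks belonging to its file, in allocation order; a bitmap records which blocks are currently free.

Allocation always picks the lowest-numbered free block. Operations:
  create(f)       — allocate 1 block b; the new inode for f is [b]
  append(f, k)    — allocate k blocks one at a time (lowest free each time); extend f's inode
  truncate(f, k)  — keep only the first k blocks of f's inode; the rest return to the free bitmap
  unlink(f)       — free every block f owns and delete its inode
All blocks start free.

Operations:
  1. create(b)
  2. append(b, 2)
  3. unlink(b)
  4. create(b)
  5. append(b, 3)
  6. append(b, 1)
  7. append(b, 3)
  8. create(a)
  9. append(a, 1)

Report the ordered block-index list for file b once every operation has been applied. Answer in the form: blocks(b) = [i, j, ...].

blocks(b) = [0, 1, 2, 3, 4, 5, 6, 7]

  1. create(b)  ⇒  F...........  {b→[0]}
  2. append(b, 2)  ⇒  FFF.........  {b→[0, 1, 2]}
  3. unlink(b)  ⇒  ............  {}
  4. create(b)  ⇒  F...........  {b→[0]}
  5. append(b, 3)  ⇒  FFFF........  {b→[0, 1, 2, 3]}
  6. append(b, 1)  ⇒  FFFFF.......  {b→[0, 1, 2, 3, 4]}
  7. append(b, 3)  ⇒  FFFFFFFF....  {b→[0, 1, 2, 3, 4, 5, 6, 7]}
  8. create(a)  ⇒  FFFFFFFFF...  {a→[8]; b→[0, 1, 2, 3, 4, 5, 6, 7]}
  9. append(a, 1)  ⇒  FFFFFFFFFF..  {a→[8, 9]; b→[0, 1, 2, 3, 4, 5, 6, 7]}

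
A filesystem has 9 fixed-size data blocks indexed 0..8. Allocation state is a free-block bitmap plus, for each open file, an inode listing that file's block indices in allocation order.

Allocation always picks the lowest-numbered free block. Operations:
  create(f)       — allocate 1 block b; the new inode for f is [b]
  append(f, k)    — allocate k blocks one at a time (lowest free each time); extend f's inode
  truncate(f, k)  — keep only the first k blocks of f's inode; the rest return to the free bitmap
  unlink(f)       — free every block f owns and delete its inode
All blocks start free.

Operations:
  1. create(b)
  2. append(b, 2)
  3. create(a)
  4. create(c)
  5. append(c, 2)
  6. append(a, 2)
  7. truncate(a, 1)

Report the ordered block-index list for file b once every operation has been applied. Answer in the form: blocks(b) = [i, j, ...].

[1] create(b) — b=0 (map F........)
[2] append(b, 2) — b=0,1,2 (map FFF......)
[3] create(a) — a=3 b=0,1,2 (map FFFF.....)
[4] create(c) — a=3 b=0,1,2 c=4 (map FFFFF....)
[5] append(c, 2) — a=3 b=0,1,2 c=4,5,6 (map FFFFFFF..)
[6] append(a, 2) — a=3,7,8 b=0,1,2 c=4,5,6 (map FFFFFFFFF)
[7] truncate(a, 1) — a=3 b=0,1,2 c=4,5,6 (map FFFFFFF..)

blocks(b) = [0, 1, 2]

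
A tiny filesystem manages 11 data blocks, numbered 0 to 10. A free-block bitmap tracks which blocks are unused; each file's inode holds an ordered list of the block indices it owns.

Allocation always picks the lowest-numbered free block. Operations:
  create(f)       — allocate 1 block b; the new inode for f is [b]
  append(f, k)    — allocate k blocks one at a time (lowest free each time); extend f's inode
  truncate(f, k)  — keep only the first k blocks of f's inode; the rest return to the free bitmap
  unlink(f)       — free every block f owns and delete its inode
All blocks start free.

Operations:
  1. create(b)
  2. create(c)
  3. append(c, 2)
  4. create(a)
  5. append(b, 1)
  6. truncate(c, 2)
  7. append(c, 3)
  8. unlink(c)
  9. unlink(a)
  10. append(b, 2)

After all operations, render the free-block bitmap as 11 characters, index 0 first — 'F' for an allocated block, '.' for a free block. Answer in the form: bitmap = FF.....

  1. create(b)  ⇒  F..........  {b→[0]}
  2. create(c)  ⇒  FF.........  {b→[0]; c→[1]}
  3. append(c, 2)  ⇒  FFFF.......  {b→[0]; c→[1, 2, 3]}
  4. create(a)  ⇒  FFFFF......  {a→[4]; b→[0]; c→[1, 2, 3]}
  5. append(b, 1)  ⇒  FFFFFF.....  {a→[4]; b→[0, 5]; c→[1, 2, 3]}
  6. truncate(c, 2)  ⇒  FFF.FF.....  {a→[4]; b→[0, 5]; c→[1, 2]}
  7. append(c, 3)  ⇒  FFFFFFFF...  {a→[4]; b→[0, 5]; c→[1, 2, 3, 6, 7]}
  8. unlink(c)  ⇒  F...FF.....  {a→[4]; b→[0, 5]}
  9. unlink(a)  ⇒  F....F.....  {b→[0, 5]}
  10. append(b, 2)  ⇒  FFF..F.....  {b→[0, 5, 1, 2]}

bitmap = FFF..F.....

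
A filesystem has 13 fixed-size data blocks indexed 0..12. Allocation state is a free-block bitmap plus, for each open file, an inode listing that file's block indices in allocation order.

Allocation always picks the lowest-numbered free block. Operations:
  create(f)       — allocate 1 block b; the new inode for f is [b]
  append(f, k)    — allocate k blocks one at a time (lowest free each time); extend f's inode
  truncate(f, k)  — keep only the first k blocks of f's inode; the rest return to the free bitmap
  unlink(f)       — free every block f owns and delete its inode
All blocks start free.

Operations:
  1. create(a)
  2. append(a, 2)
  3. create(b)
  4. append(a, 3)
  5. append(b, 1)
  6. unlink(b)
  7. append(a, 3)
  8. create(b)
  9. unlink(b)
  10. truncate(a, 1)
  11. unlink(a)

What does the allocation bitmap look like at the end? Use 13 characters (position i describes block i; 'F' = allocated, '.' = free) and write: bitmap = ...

bitmap = .............

after create(a) → a:[0]  free=[F............]
after append(a, 2) → a:[0, 1, 2]  free=[FFF..........]
after create(b) → a:[0, 1, 2], b:[3]  free=[FFFF.........]
after append(a, 3) → a:[0, 1, 2, 4, 5, 6], b:[3]  free=[FFFFFFF......]
after append(b, 1) → a:[0, 1, 2, 4, 5, 6], b:[3, 7]  free=[FFFFFFFF.....]
after unlink(b) → a:[0, 1, 2, 4, 5, 6]  free=[FFF.FFF......]
after append(a, 3) → a:[0, 1, 2, 4, 5, 6, 3, 7, 8]  free=[FFFFFFFFF....]
after create(b) → a:[0, 1, 2, 4, 5, 6, 3, 7, 8], b:[9]  free=[FFFFFFFFFF...]
after unlink(b) → a:[0, 1, 2, 4, 5, 6, 3, 7, 8]  free=[FFFFFFFFF....]
after truncate(a, 1) → a:[0]  free=[F............]
after unlink(a) →   free=[.............]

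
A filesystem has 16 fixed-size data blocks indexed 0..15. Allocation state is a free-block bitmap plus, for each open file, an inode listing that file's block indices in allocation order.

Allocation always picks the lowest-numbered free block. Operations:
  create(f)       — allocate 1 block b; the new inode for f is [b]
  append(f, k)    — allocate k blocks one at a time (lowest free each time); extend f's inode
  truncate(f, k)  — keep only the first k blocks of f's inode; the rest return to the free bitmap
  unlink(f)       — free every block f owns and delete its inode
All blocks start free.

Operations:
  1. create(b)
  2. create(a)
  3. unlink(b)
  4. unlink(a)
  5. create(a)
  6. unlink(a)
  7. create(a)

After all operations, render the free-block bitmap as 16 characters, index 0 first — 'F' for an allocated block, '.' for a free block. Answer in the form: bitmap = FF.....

  1. create(b)  ⇒  F...............  {b→[0]}
  2. create(a)  ⇒  FF..............  {a→[1]; b→[0]}
  3. unlink(b)  ⇒  .F..............  {a→[1]}
  4. unlink(a)  ⇒  ................  {}
  5. create(a)  ⇒  F...............  {a→[0]}
  6. unlink(a)  ⇒  ................  {}
  7. create(a)  ⇒  F...............  {a→[0]}

bitmap = F...............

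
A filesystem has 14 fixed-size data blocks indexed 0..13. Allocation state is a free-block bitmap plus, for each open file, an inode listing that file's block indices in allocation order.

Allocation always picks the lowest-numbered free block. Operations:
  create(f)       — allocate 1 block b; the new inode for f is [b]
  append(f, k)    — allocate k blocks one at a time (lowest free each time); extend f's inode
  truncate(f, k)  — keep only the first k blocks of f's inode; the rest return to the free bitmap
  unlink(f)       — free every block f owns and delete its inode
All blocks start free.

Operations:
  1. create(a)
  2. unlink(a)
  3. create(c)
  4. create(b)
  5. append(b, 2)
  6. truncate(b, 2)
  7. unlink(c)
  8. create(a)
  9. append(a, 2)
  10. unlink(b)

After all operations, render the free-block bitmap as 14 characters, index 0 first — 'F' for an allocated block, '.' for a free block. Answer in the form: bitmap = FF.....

bitmap = F..FF.........

  1. create(a)  ⇒  F.............  {a→[0]}
  2. unlink(a)  ⇒  ..............  {}
  3. create(c)  ⇒  F.............  {c→[0]}
  4. create(b)  ⇒  FF............  {b→[1]; c→[0]}
  5. append(b, 2)  ⇒  FFFF..........  {b→[1, 2, 3]; c→[0]}
  6. truncate(b, 2)  ⇒  FFF...........  {b→[1, 2]; c→[0]}
  7. unlink(c)  ⇒  .FF...........  {b→[1, 2]}
  8. create(a)  ⇒  FFF...........  {a→[0]; b→[1, 2]}
  9. append(a, 2)  ⇒  FFFFF.........  {a→[0, 3, 4]; b→[1, 2]}
  10. unlink(b)  ⇒  F..FF.........  {a→[0, 3, 4]}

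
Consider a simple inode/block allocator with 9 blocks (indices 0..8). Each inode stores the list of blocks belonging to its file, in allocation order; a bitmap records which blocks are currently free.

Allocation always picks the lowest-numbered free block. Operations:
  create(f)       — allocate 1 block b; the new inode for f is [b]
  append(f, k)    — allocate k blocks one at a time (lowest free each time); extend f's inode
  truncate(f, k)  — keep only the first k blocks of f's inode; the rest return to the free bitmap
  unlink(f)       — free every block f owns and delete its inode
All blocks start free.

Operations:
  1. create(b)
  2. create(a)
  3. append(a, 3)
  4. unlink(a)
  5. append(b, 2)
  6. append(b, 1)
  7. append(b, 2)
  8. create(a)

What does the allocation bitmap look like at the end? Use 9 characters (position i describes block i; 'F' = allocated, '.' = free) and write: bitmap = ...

bitmap = FFFFFFF..

create(b): bitmap=F........ | b=[0]
create(a): bitmap=FF....... | a=[1] b=[0]
append(a, 3): bitmap=FFFFF.... | a=[1, 2, 3, 4] b=[0]
unlink(a): bitmap=F........ | b=[0]
append(b, 2): bitmap=FFF...... | b=[0, 1, 2]
append(b, 1): bitmap=FFFF..... | b=[0, 1, 2, 3]
append(b, 2): bitmap=FFFFFF... | b=[0, 1, 2, 3, 4, 5]
create(a): bitmap=FFFFFFF.. | a=[6] b=[0, 1, 2, 3, 4, 5]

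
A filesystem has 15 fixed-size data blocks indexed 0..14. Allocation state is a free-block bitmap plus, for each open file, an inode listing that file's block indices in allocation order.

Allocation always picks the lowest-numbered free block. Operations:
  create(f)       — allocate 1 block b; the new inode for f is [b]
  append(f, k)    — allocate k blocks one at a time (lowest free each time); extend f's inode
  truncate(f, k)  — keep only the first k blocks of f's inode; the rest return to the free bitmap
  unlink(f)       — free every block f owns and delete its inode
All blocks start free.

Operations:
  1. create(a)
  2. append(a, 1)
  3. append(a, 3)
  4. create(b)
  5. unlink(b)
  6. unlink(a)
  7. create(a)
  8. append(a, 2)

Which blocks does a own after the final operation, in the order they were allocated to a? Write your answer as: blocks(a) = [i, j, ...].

blocks(a) = [0, 1, 2]

after create(a) → a:[0]  free=[F..............]
after append(a, 1) → a:[0, 1]  free=[FF.............]
after append(a, 3) → a:[0, 1, 2, 3, 4]  free=[FFFFF..........]
after create(b) → a:[0, 1, 2, 3, 4], b:[5]  free=[FFFFFF.........]
after unlink(b) → a:[0, 1, 2, 3, 4]  free=[FFFFF..........]
after unlink(a) →   free=[...............]
after create(a) → a:[0]  free=[F..............]
after append(a, 2) → a:[0, 1, 2]  free=[FFF............]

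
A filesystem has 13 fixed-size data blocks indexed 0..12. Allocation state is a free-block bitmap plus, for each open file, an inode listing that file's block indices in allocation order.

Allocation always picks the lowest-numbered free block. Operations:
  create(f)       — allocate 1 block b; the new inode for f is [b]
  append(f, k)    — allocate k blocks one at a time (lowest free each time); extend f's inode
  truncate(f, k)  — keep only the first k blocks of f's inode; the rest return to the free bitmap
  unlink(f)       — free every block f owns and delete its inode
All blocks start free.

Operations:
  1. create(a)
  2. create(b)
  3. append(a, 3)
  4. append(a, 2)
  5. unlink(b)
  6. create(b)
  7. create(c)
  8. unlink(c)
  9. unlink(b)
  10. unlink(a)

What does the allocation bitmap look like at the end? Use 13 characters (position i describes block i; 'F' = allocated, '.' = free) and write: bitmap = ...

bitmap = .............

create(a): bitmap=F............ | a=[0]
create(b): bitmap=FF........... | a=[0] b=[1]
append(a, 3): bitmap=FFFFF........ | a=[0, 2, 3, 4] b=[1]
append(a, 2): bitmap=FFFFFFF...... | a=[0, 2, 3, 4, 5, 6] b=[1]
unlink(b): bitmap=F.FFFFF...... | a=[0, 2, 3, 4, 5, 6]
create(b): bitmap=FFFFFFF...... | a=[0, 2, 3, 4, 5, 6] b=[1]
create(c): bitmap=FFFFFFFF..... | a=[0, 2, 3, 4, 5, 6] b=[1] c=[7]
unlink(c): bitmap=FFFFFFF...... | a=[0, 2, 3, 4, 5, 6] b=[1]
unlink(b): bitmap=F.FFFFF...... | a=[0, 2, 3, 4, 5, 6]
unlink(a): bitmap=............. | 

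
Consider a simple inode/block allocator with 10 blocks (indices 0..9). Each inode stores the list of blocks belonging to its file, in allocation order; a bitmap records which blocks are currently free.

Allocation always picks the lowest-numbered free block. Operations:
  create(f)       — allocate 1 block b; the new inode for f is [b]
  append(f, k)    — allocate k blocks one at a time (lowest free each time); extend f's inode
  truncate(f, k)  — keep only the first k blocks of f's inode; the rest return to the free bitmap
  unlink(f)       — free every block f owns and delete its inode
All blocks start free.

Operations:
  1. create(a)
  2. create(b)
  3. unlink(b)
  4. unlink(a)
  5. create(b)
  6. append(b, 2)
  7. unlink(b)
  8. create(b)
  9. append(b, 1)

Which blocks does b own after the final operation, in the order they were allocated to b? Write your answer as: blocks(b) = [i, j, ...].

blocks(b) = [0, 1]

create(a): bitmap=F......... | a=[0]
create(b): bitmap=FF........ | a=[0] b=[1]
unlink(b): bitmap=F......... | a=[0]
unlink(a): bitmap=.......... | 
create(b): bitmap=F......... | b=[0]
append(b, 2): bitmap=FFF....... | b=[0, 1, 2]
unlink(b): bitmap=.......... | 
create(b): bitmap=F......... | b=[0]
append(b, 1): bitmap=FF........ | b=[0, 1]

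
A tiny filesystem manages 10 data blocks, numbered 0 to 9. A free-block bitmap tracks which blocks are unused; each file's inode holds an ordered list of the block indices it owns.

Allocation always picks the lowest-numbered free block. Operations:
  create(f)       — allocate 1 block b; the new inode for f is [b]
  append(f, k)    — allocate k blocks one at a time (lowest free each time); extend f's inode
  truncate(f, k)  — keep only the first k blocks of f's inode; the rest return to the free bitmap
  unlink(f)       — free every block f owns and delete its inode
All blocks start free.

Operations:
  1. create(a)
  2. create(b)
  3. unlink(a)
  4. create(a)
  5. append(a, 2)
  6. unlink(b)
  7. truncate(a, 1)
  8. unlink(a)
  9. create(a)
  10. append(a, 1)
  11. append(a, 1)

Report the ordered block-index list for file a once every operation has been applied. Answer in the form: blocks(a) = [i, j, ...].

blocks(a) = [0, 1, 2]

after create(a) → a:[0]  free=[F.........]
after create(b) → a:[0], b:[1]  free=[FF........]
after unlink(a) → b:[1]  free=[.F........]
after create(a) → a:[0], b:[1]  free=[FF........]
after append(a, 2) → a:[0, 2, 3], b:[1]  free=[FFFF......]
after unlink(b) → a:[0, 2, 3]  free=[F.FF......]
after truncate(a, 1) → a:[0]  free=[F.........]
after unlink(a) →   free=[..........]
after create(a) → a:[0]  free=[F.........]
after append(a, 1) → a:[0, 1]  free=[FF........]
after append(a, 1) → a:[0, 1, 2]  free=[FFF.......]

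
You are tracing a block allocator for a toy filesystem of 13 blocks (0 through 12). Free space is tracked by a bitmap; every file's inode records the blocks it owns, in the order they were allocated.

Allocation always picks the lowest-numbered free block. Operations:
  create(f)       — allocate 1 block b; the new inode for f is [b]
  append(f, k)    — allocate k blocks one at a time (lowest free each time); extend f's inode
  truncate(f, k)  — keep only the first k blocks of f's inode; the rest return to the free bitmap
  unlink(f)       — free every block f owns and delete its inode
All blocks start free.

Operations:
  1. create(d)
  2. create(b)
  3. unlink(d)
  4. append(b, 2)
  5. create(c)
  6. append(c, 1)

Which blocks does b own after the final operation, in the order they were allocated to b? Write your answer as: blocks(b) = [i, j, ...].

blocks(b) = [1, 0, 2]

after create(d) → d:[0]  free=[F............]
after create(b) → b:[1], d:[0]  free=[FF...........]
after unlink(d) → b:[1]  free=[.F...........]
after append(b, 2) → b:[1, 0, 2]  free=[FFF..........]
after create(c) → b:[1, 0, 2], c:[3]  free=[FFFF.........]
after append(c, 1) → b:[1, 0, 2], c:[3, 4]  free=[FFFFF........]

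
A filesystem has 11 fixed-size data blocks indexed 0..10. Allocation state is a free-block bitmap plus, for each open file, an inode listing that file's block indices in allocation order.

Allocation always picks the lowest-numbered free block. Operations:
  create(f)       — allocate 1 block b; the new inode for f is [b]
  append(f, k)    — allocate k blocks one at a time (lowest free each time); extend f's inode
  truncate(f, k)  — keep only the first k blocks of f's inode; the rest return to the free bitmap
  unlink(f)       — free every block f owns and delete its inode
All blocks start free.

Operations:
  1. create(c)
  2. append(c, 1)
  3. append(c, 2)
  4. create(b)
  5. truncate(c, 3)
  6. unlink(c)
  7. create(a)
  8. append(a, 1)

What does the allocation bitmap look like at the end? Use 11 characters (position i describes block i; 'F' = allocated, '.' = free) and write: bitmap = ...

bitmap = FF..F......

after create(c) → c:[0]  free=[F..........]
after append(c, 1) → c:[0, 1]  free=[FF.........]
after append(c, 2) → c:[0, 1, 2, 3]  free=[FFFF.......]
after create(b) → b:[4], c:[0, 1, 2, 3]  free=[FFFFF......]
after truncate(c, 3) → b:[4], c:[0, 1, 2]  free=[FFF.F......]
after unlink(c) → b:[4]  free=[....F......]
after create(a) → a:[0], b:[4]  free=[F...F......]
after append(a, 1) → a:[0, 1], b:[4]  free=[FF..F......]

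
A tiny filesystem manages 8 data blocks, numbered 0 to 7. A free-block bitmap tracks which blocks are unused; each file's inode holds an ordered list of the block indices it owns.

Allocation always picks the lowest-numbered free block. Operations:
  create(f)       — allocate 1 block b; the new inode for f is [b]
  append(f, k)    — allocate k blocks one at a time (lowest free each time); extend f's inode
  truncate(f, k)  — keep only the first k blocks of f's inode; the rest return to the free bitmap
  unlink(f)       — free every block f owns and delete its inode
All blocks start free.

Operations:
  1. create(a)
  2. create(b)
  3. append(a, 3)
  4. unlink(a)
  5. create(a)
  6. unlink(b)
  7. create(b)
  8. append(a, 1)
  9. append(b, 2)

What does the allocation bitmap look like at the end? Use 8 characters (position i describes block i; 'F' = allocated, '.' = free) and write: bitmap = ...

bitmap = FFFFF...

[1] create(a) — a=0 (map F.......)
[2] create(b) — a=0 b=1 (map FF......)
[3] append(a, 3) — a=0,2,3,4 b=1 (map FFFFF...)
[4] unlink(a) — b=1 (map .F......)
[5] create(a) — a=0 b=1 (map FF......)
[6] unlink(b) — a=0 (map F.......)
[7] create(b) — a=0 b=1 (map FF......)
[8] append(a, 1) — a=0,2 b=1 (map FFF.....)
[9] append(b, 2) — a=0,2 b=1,3,4 (map FFFFF...)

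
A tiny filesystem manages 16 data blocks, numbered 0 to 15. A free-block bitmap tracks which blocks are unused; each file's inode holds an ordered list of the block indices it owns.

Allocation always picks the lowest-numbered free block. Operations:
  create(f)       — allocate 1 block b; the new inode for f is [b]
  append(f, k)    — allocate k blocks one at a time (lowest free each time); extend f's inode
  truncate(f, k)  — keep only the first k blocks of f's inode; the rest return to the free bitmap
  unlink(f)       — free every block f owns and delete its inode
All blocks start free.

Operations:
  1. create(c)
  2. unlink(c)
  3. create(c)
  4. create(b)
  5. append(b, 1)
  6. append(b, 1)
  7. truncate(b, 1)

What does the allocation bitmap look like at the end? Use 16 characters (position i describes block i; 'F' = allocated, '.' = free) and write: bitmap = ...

bitmap = FF..............

create(c): bitmap=F............... | c=[0]
unlink(c): bitmap=................ | 
create(c): bitmap=F............... | c=[0]
create(b): bitmap=FF.............. | b=[1] c=[0]
append(b, 1): bitmap=FFF............. | b=[1, 2] c=[0]
append(b, 1): bitmap=FFFF............ | b=[1, 2, 3] c=[0]
truncate(b, 1): bitmap=FF.............. | b=[1] c=[0]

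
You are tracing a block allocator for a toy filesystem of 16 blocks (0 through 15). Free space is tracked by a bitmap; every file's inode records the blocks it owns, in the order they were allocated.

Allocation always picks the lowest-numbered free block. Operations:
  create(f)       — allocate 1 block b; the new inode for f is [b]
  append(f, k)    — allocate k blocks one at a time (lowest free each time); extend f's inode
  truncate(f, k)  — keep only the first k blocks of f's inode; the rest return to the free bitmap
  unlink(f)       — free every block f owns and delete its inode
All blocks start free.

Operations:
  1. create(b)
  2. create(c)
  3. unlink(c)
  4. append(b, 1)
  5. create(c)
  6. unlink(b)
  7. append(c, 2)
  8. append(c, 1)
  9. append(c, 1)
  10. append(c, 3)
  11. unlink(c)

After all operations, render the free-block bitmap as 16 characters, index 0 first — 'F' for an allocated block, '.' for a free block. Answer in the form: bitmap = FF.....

create(b): bitmap=F............... | b=[0]
create(c): bitmap=FF.............. | b=[0] c=[1]
unlink(c): bitmap=F............... | b=[0]
append(b, 1): bitmap=FF.............. | b=[0, 1]
create(c): bitmap=FFF............. | b=[0, 1] c=[2]
unlink(b): bitmap=..F............. | c=[2]
append(c, 2): bitmap=FFF............. | c=[2, 0, 1]
append(c, 1): bitmap=FFFF............ | c=[2, 0, 1, 3]
append(c, 1): bitmap=FFFFF........... | c=[2, 0, 1, 3, 4]
append(c, 3): bitmap=FFFFFFFF........ | c=[2, 0, 1, 3, 4, 5, 6, 7]
unlink(c): bitmap=................ | 

bitmap = ................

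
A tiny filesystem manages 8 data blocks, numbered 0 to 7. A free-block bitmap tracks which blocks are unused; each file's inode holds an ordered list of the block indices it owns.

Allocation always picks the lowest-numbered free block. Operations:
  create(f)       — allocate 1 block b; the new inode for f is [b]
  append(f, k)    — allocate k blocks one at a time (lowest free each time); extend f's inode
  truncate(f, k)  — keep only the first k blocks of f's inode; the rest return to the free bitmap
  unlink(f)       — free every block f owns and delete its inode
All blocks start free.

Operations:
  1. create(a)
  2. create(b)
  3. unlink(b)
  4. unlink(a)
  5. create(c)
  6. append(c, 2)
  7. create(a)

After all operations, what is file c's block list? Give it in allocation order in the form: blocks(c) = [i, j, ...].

blocks(c) = [0, 1, 2]

create(a): bitmap=F....... | a=[0]
create(b): bitmap=FF...... | a=[0] b=[1]
unlink(b): bitmap=F....... | a=[0]
unlink(a): bitmap=........ | 
create(c): bitmap=F....... | c=[0]
append(c, 2): bitmap=FFF..... | c=[0, 1, 2]
create(a): bitmap=FFFF.... | a=[3] c=[0, 1, 2]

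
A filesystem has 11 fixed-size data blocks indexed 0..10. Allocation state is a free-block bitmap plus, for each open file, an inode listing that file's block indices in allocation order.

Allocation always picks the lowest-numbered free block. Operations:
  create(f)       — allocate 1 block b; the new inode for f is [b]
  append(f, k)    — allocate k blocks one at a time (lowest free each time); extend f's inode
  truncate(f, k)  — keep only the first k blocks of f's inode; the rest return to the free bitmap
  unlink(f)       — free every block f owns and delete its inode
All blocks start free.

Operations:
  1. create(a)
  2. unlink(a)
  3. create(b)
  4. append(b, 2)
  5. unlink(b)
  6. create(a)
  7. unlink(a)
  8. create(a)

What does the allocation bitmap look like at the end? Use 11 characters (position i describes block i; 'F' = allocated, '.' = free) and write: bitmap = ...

bitmap = F..........

after create(a) → a:[0]  free=[F..........]
after unlink(a) →   free=[...........]
after create(b) → b:[0]  free=[F..........]
after append(b, 2) → b:[0, 1, 2]  free=[FFF........]
after unlink(b) →   free=[...........]
after create(a) → a:[0]  free=[F..........]
after unlink(a) →   free=[...........]
after create(a) → a:[0]  free=[F..........]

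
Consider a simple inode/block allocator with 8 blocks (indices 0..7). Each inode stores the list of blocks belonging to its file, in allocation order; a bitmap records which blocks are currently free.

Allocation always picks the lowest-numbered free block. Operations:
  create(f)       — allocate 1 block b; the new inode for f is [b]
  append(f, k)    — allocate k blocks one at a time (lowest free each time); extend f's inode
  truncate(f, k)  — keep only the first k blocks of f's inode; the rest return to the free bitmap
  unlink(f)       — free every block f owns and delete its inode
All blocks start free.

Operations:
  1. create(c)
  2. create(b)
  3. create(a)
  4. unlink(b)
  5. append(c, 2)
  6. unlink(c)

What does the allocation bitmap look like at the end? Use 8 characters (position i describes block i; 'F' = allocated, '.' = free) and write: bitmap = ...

bitmap = ..F.....

create(c): bitmap=F....... | c=[0]
create(b): bitmap=FF...... | b=[1] c=[0]
create(a): bitmap=FFF..... | a=[2] b=[1] c=[0]
unlink(b): bitmap=F.F..... | a=[2] c=[0]
append(c, 2): bitmap=FFFF.... | a=[2] c=[0, 1, 3]
unlink(c): bitmap=..F..... | a=[2]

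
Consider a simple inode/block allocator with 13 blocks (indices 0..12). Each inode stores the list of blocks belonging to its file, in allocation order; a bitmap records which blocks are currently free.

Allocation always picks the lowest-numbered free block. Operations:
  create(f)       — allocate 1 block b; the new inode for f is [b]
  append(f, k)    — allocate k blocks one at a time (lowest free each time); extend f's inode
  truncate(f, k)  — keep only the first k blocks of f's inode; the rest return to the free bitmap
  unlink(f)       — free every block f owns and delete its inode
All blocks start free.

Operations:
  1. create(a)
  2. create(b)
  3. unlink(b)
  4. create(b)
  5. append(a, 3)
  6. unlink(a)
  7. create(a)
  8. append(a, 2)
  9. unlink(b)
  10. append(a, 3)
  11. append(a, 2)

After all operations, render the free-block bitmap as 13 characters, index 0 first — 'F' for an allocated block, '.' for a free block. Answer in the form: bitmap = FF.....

bitmap = FFFFFFFF.....

after create(a) → a:[0]  free=[F............]
after create(b) → a:[0], b:[1]  free=[FF...........]
after unlink(b) → a:[0]  free=[F............]
after create(b) → a:[0], b:[1]  free=[FF...........]
after append(a, 3) → a:[0, 2, 3, 4], b:[1]  free=[FFFFF........]
after unlink(a) → b:[1]  free=[.F...........]
after create(a) → a:[0], b:[1]  free=[FF...........]
after append(a, 2) → a:[0, 2, 3], b:[1]  free=[FFFF.........]
after unlink(b) → a:[0, 2, 3]  free=[F.FF.........]
after append(a, 3) → a:[0, 2, 3, 1, 4, 5]  free=[FFFFFF.......]
after append(a, 2) → a:[0, 2, 3, 1, 4, 5, 6, 7]  free=[FFFFFFFF.....]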